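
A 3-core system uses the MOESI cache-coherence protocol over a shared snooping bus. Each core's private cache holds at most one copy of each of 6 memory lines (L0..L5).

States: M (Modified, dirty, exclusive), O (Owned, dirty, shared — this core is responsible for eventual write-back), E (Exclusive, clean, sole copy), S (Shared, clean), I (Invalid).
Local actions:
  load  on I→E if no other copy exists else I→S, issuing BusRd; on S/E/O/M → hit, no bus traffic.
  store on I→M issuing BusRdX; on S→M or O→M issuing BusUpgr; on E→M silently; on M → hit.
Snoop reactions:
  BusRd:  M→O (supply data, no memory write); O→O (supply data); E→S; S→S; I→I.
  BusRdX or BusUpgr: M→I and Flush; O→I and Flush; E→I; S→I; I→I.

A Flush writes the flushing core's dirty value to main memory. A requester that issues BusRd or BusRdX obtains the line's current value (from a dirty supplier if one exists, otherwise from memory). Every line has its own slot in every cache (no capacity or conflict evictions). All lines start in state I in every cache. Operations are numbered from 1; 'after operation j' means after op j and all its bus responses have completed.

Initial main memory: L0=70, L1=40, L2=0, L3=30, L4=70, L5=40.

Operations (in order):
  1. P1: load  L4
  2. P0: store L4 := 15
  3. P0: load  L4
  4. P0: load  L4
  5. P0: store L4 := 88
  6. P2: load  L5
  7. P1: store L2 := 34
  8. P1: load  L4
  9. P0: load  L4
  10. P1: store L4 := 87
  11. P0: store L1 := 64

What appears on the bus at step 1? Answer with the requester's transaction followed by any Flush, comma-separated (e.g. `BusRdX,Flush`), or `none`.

bus = BusRd

1. P1: load  L4  bus=[BusRd]  L4: P0=I P1=E P2=I  mem[L4]=70
2. P0: store L4 := 15  bus=[BusRdX]  L4: P0=M P1=I P2=I  mem[L4]=70
3. P0: load  L4  bus=[-]  L4: P0=M P1=I P2=I  mem[L4]=70
4. P0: load  L4  bus=[-]  L4: P0=M P1=I P2=I  mem[L4]=70
5. P0: store L4 := 88  bus=[-]  L4: P0=M P1=I P2=I  mem[L4]=70
6. P2: load  L5  bus=[BusRd]  L5: P0=I P1=I P2=E  mem[L5]=40
7. P1: store L2 := 34  bus=[BusRdX]  L2: P0=I P1=M P2=I  mem[L2]=0
8. P1: load  L4  bus=[BusRd]  L4: P0=O P1=S P2=I  mem[L4]=70
9. P0: load  L4  bus=[-]  L4: P0=O P1=S P2=I  mem[L4]=70
10. P1: store L4 := 87  bus=[BusUpgr,Flush]  L4: P0=I P1=M P2=I  mem[L4]=88
11. P0: store L1 := 64  bus=[BusRdX]  L1: P0=M P1=I P2=I  mem[L1]=40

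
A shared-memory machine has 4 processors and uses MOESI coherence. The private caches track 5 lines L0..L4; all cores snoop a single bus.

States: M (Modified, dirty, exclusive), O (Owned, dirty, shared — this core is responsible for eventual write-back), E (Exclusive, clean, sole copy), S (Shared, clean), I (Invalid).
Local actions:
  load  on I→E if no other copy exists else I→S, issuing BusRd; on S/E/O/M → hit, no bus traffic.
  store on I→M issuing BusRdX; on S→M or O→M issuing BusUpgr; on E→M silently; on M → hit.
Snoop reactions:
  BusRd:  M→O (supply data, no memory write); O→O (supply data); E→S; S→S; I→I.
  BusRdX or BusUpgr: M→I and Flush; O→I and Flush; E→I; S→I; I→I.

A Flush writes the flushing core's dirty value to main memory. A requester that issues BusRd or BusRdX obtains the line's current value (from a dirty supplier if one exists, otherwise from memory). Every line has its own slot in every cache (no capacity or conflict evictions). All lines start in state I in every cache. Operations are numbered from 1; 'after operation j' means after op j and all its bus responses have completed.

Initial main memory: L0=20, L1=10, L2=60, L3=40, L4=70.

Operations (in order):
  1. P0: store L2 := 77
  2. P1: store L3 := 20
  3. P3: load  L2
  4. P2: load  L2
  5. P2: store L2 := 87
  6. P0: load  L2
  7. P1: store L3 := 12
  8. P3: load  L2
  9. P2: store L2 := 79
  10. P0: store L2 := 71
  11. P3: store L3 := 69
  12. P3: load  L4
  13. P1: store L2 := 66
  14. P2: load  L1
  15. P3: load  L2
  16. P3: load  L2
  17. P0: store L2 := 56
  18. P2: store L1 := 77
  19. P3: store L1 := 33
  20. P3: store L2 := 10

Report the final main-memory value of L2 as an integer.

[1] P0: store L2 := 77 | P0:M(77), P1:I, P2:I, P3:I | bus: BusRdX
[2] P1: store L3 := 20 | P0:I, P1:M(20), P2:I, P3:I | bus: BusRdX
[3] P3: load  L2 | P0:O(77), P1:I, P2:I, P3:S(77) | bus: BusRd
[4] P2: load  L2 | P0:O(77), P1:I, P2:S(77), P3:S(77) | bus: BusRd
[5] P2: store L2 := 87 | P0:I, P1:I, P2:M(87), P3:I | bus: BusUpgr,Flush
[6] P0: load  L2 | P0:S(87), P1:I, P2:O(87), P3:I | bus: BusRd
[7] P1: store L3 := 12 | P0:I, P1:M(12), P2:I, P3:I | bus: none
[8] P3: load  L2 | P0:S(87), P1:I, P2:O(87), P3:S(87) | bus: BusRd
[9] P2: store L2 := 79 | P0:I, P1:I, P2:M(79), P3:I | bus: BusUpgr
[10] P0: store L2 := 71 | P0:M(71), P1:I, P2:I, P3:I | bus: BusRdX,Flush
[11] P3: store L3 := 69 | P0:I, P1:I, P2:I, P3:M(69) | bus: BusRdX,Flush
[12] P3: load  L4 | P0:I, P1:I, P2:I, P3:E(70) | bus: BusRd
[13] P1: store L2 := 66 | P0:I, P1:M(66), P2:I, P3:I | bus: BusRdX,Flush
[14] P2: load  L1 | P0:I, P1:I, P2:E(10), P3:I | bus: BusRd
[15] P3: load  L2 | P0:I, P1:O(66), P2:I, P3:S(66) | bus: BusRd
[16] P3: load  L2 | P0:I, P1:O(66), P2:I, P3:S(66) | bus: none
[17] P0: store L2 := 56 | P0:M(56), P1:I, P2:I, P3:I | bus: BusRdX,Flush
[18] P2: store L1 := 77 | P0:I, P1:I, P2:M(77), P3:I | bus: none
[19] P3: store L1 := 33 | P0:I, P1:I, P2:I, P3:M(33) | bus: BusRdX,Flush
[20] P3: store L2 := 10 | P0:I, P1:I, P2:I, P3:M(10) | bus: BusRdX,Flush

memory[L2] = 56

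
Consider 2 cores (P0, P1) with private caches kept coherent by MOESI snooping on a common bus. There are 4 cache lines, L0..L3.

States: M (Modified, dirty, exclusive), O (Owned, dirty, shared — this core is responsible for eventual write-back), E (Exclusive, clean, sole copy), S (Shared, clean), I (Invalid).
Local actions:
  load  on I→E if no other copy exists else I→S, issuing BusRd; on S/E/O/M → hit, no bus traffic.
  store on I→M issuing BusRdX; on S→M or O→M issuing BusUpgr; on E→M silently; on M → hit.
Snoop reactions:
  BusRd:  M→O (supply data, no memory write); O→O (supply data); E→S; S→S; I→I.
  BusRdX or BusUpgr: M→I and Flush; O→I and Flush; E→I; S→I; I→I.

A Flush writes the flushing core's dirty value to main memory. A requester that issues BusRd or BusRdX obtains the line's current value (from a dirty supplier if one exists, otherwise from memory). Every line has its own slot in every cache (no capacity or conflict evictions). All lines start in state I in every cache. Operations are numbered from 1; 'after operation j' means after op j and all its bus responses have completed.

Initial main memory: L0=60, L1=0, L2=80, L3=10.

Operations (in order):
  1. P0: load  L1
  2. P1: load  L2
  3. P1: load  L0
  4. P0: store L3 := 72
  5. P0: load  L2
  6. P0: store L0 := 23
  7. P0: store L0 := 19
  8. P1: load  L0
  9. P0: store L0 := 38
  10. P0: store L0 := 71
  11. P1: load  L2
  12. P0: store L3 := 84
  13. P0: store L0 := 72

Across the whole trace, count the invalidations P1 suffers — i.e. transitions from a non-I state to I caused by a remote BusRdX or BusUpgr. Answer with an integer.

1. P0: load  L1  bus=[BusRd]  L1: P0=E P1=I  mem[L1]=0
2. P1: load  L2  bus=[BusRd]  L2: P0=I P1=E  mem[L2]=80
3. P1: load  L0  bus=[BusRd]  L0: P0=I P1=E  mem[L0]=60
4. P0: store L3 := 72  bus=[BusRdX]  L3: P0=M P1=I  mem[L3]=10
5. P0: load  L2  bus=[BusRd]  L2: P0=S P1=S  mem[L2]=80
6. P0: store L0 := 23  bus=[BusRdX]  L0: P0=M P1=I  mem[L0]=60
7. P0: store L0 := 19  bus=[-]  L0: P0=M P1=I  mem[L0]=60
8. P1: load  L0  bus=[BusRd]  L0: P0=O P1=S  mem[L0]=60
9. P0: store L0 := 38  bus=[BusUpgr]  L0: P0=M P1=I  mem[L0]=60
10. P0: store L0 := 71  bus=[-]  L0: P0=M P1=I  mem[L0]=60
11. P1: load  L2  bus=[-]  L2: P0=S P1=S  mem[L2]=80
12. P0: store L3 := 84  bus=[-]  L3: P0=M P1=I  mem[L3]=10
13. P0: store L0 := 72  bus=[-]  L0: P0=M P1=I  mem[L0]=60

invalidations = 2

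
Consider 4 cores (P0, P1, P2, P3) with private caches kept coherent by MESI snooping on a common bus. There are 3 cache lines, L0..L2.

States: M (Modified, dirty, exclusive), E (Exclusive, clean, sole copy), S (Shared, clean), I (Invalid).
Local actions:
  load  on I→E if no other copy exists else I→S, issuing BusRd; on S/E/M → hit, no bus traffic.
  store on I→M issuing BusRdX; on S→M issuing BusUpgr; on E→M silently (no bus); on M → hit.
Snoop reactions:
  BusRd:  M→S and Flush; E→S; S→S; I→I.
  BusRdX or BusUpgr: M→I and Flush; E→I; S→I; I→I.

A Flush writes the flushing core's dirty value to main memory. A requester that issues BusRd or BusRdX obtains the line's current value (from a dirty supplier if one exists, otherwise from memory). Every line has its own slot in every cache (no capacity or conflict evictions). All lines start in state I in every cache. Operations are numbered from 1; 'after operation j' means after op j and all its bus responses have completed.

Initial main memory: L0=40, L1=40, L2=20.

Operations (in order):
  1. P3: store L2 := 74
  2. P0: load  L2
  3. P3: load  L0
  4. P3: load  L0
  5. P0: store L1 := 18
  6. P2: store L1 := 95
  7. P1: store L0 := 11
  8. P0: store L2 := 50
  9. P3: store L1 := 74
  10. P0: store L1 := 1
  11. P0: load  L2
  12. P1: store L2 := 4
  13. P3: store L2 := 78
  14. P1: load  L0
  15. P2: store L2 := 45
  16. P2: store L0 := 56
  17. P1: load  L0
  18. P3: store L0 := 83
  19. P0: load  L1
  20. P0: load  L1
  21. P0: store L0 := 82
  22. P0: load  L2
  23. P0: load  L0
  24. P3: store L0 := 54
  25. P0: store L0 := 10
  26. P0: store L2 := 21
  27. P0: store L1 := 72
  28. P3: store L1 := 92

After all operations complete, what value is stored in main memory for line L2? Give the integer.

memory[L2] = 45

[1] P3: store L2 := 74 | P0:I, P1:I, P2:I, P3:M(74) | bus: BusRdX
[2] P0: load  L2 | P0:S(74), P1:I, P2:I, P3:S(74) | bus: BusRd,Flush
[3] P3: load  L0 | P0:I, P1:I, P2:I, P3:E(40) | bus: BusRd
[4] P3: load  L0 | P0:I, P1:I, P2:I, P3:E(40) | bus: none
[5] P0: store L1 := 18 | P0:M(18), P1:I, P2:I, P3:I | bus: BusRdX
[6] P2: store L1 := 95 | P0:I, P1:I, P2:M(95), P3:I | bus: BusRdX,Flush
[7] P1: store L0 := 11 | P0:I, P1:M(11), P2:I, P3:I | bus: BusRdX
[8] P0: store L2 := 50 | P0:M(50), P1:I, P2:I, P3:I | bus: BusUpgr
[9] P3: store L1 := 74 | P0:I, P1:I, P2:I, P3:M(74) | bus: BusRdX,Flush
[10] P0: store L1 := 1 | P0:M(1), P1:I, P2:I, P3:I | bus: BusRdX,Flush
[11] P0: load  L2 | P0:M(50), P1:I, P2:I, P3:I | bus: none
[12] P1: store L2 := 4 | P0:I, P1:M(4), P2:I, P3:I | bus: BusRdX,Flush
[13] P3: store L2 := 78 | P0:I, P1:I, P2:I, P3:M(78) | bus: BusRdX,Flush
[14] P1: load  L0 | P0:I, P1:M(11), P2:I, P3:I | bus: none
[15] P2: store L2 := 45 | P0:I, P1:I, P2:M(45), P3:I | bus: BusRdX,Flush
[16] P2: store L0 := 56 | P0:I, P1:I, P2:M(56), P3:I | bus: BusRdX,Flush
[17] P1: load  L0 | P0:I, P1:S(56), P2:S(56), P3:I | bus: BusRd,Flush
[18] P3: store L0 := 83 | P0:I, P1:I, P2:I, P3:M(83) | bus: BusRdX
[19] P0: load  L1 | P0:M(1), P1:I, P2:I, P3:I | bus: none
[20] P0: load  L1 | P0:M(1), P1:I, P2:I, P3:I | bus: none
[21] P0: store L0 := 82 | P0:M(82), P1:I, P2:I, P3:I | bus: BusRdX,Flush
[22] P0: load  L2 | P0:S(45), P1:I, P2:S(45), P3:I | bus: BusRd,Flush
[23] P0: load  L0 | P0:M(82), P1:I, P2:I, P3:I | bus: none
[24] P3: store L0 := 54 | P0:I, P1:I, P2:I, P3:M(54) | bus: BusRdX,Flush
[25] P0: store L0 := 10 | P0:M(10), P1:I, P2:I, P3:I | bus: BusRdX,Flush
[26] P0: store L2 := 21 | P0:M(21), P1:I, P2:I, P3:I | bus: BusUpgr
[27] P0: store L1 := 72 | P0:M(72), P1:I, P2:I, P3:I | bus: none
[28] P3: store L1 := 92 | P0:I, P1:I, P2:I, P3:M(92) | bus: BusRdX,Flush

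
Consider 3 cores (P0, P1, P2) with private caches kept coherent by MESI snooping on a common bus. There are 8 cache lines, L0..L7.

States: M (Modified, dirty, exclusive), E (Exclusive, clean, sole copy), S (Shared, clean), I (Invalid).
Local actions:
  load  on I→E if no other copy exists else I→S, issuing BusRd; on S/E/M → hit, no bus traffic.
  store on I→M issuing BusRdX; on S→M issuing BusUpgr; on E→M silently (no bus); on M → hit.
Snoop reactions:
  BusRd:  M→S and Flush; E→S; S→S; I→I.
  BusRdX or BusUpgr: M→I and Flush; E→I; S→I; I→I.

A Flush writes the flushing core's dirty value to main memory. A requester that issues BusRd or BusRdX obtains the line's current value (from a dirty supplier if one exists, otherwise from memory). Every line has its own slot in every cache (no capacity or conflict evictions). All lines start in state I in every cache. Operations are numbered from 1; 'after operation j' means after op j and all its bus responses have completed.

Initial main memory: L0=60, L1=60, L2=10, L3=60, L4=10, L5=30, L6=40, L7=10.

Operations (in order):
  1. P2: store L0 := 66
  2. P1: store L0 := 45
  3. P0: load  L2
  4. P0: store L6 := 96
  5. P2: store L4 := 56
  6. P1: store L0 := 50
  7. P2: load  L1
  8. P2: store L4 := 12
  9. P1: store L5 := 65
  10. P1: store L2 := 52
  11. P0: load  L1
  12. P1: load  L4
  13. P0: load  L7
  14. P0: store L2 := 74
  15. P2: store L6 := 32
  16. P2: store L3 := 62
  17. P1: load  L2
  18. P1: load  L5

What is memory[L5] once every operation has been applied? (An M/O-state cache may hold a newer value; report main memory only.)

memory[L5] = 30

1. P2: store L0 := 66  bus=[BusRdX]  L0: P0=I P1=I P2=M  mem[L0]=60
2. P1: store L0 := 45  bus=[BusRdX,Flush]  L0: P0=I P1=M P2=I  mem[L0]=66
3. P0: load  L2  bus=[BusRd]  L2: P0=E P1=I P2=I  mem[L2]=10
4. P0: store L6 := 96  bus=[BusRdX]  L6: P0=M P1=I P2=I  mem[L6]=40
5. P2: store L4 := 56  bus=[BusRdX]  L4: P0=I P1=I P2=M  mem[L4]=10
6. P1: store L0 := 50  bus=[-]  L0: P0=I P1=M P2=I  mem[L0]=66
7. P2: load  L1  bus=[BusRd]  L1: P0=I P1=I P2=E  mem[L1]=60
8. P2: store L4 := 12  bus=[-]  L4: P0=I P1=I P2=M  mem[L4]=10
9. P1: store L5 := 65  bus=[BusRdX]  L5: P0=I P1=M P2=I  mem[L5]=30
10. P1: store L2 := 52  bus=[BusRdX]  L2: P0=I P1=M P2=I  mem[L2]=10
11. P0: load  L1  bus=[BusRd]  L1: P0=S P1=I P2=S  mem[L1]=60
12. P1: load  L4  bus=[BusRd,Flush]  L4: P0=I P1=S P2=S  mem[L4]=12
13. P0: load  L7  bus=[BusRd]  L7: P0=E P1=I P2=I  mem[L7]=10
14. P0: store L2 := 74  bus=[BusRdX,Flush]  L2: P0=M P1=I P2=I  mem[L2]=52
15. P2: store L6 := 32  bus=[BusRdX,Flush]  L6: P0=I P1=I P2=M  mem[L6]=96
16. P2: store L3 := 62  bus=[BusRdX]  L3: P0=I P1=I P2=M  mem[L3]=60
17. P1: load  L2  bus=[BusRd,Flush]  L2: P0=S P1=S P2=I  mem[L2]=74
18. P1: load  L5  bus=[-]  L5: P0=I P1=M P2=I  mem[L5]=30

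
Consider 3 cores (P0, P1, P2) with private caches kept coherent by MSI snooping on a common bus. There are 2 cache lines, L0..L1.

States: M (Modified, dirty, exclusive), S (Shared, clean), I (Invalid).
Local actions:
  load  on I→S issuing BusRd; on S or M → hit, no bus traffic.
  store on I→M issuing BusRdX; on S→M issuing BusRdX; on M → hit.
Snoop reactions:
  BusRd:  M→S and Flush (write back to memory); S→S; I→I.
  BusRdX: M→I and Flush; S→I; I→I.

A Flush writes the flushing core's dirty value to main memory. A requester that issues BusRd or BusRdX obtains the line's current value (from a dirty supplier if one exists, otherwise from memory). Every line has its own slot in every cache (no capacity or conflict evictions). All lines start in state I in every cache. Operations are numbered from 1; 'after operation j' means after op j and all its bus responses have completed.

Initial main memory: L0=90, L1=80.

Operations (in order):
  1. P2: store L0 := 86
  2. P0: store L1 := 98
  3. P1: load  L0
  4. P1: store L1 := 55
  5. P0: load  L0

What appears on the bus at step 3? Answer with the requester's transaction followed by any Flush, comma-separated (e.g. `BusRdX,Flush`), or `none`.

  op1 P2: store L0 := 86 → I/I/M on L0; bus BusRdX; mem=90
  op2 P0: store L1 := 98 → M/I/I on L1; bus BusRdX; mem=80
  op3 P1: load  L0 → I/S/S on L0; bus BusRd Flush; mem=86
  op4 P1: store L1 := 55 → I/M/I on L1; bus BusRdX Flush; mem=98
  op5 P0: load  L0 → S/S/S on L0; bus BusRd; mem=86

bus = BusRd,Flush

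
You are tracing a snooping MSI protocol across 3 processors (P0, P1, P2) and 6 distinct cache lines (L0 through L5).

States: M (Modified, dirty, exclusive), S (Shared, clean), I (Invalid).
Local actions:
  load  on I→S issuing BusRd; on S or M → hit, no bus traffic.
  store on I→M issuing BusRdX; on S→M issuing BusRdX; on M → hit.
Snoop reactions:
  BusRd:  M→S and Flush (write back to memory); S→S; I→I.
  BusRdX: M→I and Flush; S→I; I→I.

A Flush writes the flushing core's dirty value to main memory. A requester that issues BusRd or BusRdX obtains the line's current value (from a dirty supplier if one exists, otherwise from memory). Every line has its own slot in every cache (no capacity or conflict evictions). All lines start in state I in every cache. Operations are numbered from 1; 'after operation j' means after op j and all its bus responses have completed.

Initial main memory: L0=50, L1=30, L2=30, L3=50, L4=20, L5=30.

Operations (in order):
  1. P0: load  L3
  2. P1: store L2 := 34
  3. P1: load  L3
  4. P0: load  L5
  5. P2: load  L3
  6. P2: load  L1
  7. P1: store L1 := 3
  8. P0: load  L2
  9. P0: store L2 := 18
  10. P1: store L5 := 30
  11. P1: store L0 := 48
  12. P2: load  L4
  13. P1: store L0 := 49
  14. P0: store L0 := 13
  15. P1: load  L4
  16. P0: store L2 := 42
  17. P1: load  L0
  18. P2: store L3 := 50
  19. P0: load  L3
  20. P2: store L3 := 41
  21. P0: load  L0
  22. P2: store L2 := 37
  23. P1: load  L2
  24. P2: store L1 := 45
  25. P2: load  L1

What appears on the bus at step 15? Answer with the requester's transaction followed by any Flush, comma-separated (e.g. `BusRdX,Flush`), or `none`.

[1] P0: load  L3 | P0:S(50), P1:I, P2:I | bus: BusRd
[2] P1: store L2 := 34 | P0:I, P1:M(34), P2:I | bus: BusRdX
[3] P1: load  L3 | P0:S(50), P1:S(50), P2:I | bus: BusRd
[4] P0: load  L5 | P0:S(30), P1:I, P2:I | bus: BusRd
[5] P2: load  L3 | P0:S(50), P1:S(50), P2:S(50) | bus: BusRd
[6] P2: load  L1 | P0:I, P1:I, P2:S(30) | bus: BusRd
[7] P1: store L1 := 3 | P0:I, P1:M(3), P2:I | bus: BusRdX
[8] P0: load  L2 | P0:S(34), P1:S(34), P2:I | bus: BusRd,Flush
[9] P0: store L2 := 18 | P0:M(18), P1:I, P2:I | bus: BusRdX
[10] P1: store L5 := 30 | P0:I, P1:M(30), P2:I | bus: BusRdX
[11] P1: store L0 := 48 | P0:I, P1:M(48), P2:I | bus: BusRdX
[12] P2: load  L4 | P0:I, P1:I, P2:S(20) | bus: BusRd
[13] P1: store L0 := 49 | P0:I, P1:M(49), P2:I | bus: none
[14] P0: store L0 := 13 | P0:M(13), P1:I, P2:I | bus: BusRdX,Flush
[15] P1: load  L4 | P0:I, P1:S(20), P2:S(20) | bus: BusRd
[16] P0: store L2 := 42 | P0:M(42), P1:I, P2:I | bus: none
[17] P1: load  L0 | P0:S(13), P1:S(13), P2:I | bus: BusRd,Flush
[18] P2: store L3 := 50 | P0:I, P1:I, P2:M(50) | bus: BusRdX
[19] P0: load  L3 | P0:S(50), P1:I, P2:S(50) | bus: BusRd,Flush
[20] P2: store L3 := 41 | P0:I, P1:I, P2:M(41) | bus: BusRdX
[21] P0: load  L0 | P0:S(13), P1:S(13), P2:I | bus: none
[22] P2: store L2 := 37 | P0:I, P1:I, P2:M(37) | bus: BusRdX,Flush
[23] P1: load  L2 | P0:I, P1:S(37), P2:S(37) | bus: BusRd,Flush
[24] P2: store L1 := 45 | P0:I, P1:I, P2:M(45) | bus: BusRdX,Flush
[25] P2: load  L1 | P0:I, P1:I, P2:M(45) | bus: none

bus = BusRd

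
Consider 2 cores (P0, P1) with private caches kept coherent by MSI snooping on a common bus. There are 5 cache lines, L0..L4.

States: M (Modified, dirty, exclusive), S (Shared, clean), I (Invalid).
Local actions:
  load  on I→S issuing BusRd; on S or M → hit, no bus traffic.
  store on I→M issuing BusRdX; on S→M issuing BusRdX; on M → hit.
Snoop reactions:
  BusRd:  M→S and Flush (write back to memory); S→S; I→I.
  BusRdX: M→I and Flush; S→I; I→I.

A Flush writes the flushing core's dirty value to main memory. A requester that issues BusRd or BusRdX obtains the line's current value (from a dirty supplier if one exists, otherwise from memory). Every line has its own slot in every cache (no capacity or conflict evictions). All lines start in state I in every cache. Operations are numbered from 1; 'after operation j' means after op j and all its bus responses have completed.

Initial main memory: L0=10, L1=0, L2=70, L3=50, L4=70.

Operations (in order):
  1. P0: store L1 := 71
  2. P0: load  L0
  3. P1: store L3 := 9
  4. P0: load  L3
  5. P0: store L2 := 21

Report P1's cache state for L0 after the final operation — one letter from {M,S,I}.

[1] P0: store L1 := 71 | P0:M(71), P1:I | bus: BusRdX
[2] P0: load  L0 | P0:S(10), P1:I | bus: BusRd
[3] P1: store L3 := 9 | P0:I, P1:M(9) | bus: BusRdX
[4] P0: load  L3 | P0:S(9), P1:S(9) | bus: BusRd,Flush
[5] P0: store L2 := 21 | P0:M(21), P1:I | bus: BusRdX

state = I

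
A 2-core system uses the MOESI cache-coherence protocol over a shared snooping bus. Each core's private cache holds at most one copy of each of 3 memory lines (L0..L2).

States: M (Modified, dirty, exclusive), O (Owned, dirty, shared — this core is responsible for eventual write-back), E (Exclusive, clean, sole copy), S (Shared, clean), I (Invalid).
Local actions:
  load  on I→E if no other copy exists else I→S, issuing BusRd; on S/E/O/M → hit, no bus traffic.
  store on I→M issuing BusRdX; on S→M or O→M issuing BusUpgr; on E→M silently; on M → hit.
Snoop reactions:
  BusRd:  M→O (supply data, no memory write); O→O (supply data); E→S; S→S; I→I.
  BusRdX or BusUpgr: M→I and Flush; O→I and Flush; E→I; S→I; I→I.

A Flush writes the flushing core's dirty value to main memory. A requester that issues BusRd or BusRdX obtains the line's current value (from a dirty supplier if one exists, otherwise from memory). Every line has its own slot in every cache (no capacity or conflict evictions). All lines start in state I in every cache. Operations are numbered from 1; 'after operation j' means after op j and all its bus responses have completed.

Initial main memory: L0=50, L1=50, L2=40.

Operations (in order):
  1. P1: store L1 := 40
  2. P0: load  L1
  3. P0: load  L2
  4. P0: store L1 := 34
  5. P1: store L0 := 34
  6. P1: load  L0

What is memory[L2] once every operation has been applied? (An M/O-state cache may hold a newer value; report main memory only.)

memory[L2] = 40

step 1: P1: store L1 := 40  ⟶  IM  (L1)  txn=BusRdX  M[L1]=50
step 2: P0: load  L1  ⟶  SO  (L1)  txn=BusRd  M[L1]=50
step 3: P0: load  L2  ⟶  EI  (L2)  txn=BusRd  M[L2]=40
step 4: P0: store L1 := 34  ⟶  MI  (L1)  txn=BusUpgr+Flush  M[L1]=40
step 5: P1: store L0 := 34  ⟶  IM  (L0)  txn=BusRdX  M[L0]=50
step 6: P1: load  L0  ⟶  IM  (L0)  txn=∅  M[L0]=50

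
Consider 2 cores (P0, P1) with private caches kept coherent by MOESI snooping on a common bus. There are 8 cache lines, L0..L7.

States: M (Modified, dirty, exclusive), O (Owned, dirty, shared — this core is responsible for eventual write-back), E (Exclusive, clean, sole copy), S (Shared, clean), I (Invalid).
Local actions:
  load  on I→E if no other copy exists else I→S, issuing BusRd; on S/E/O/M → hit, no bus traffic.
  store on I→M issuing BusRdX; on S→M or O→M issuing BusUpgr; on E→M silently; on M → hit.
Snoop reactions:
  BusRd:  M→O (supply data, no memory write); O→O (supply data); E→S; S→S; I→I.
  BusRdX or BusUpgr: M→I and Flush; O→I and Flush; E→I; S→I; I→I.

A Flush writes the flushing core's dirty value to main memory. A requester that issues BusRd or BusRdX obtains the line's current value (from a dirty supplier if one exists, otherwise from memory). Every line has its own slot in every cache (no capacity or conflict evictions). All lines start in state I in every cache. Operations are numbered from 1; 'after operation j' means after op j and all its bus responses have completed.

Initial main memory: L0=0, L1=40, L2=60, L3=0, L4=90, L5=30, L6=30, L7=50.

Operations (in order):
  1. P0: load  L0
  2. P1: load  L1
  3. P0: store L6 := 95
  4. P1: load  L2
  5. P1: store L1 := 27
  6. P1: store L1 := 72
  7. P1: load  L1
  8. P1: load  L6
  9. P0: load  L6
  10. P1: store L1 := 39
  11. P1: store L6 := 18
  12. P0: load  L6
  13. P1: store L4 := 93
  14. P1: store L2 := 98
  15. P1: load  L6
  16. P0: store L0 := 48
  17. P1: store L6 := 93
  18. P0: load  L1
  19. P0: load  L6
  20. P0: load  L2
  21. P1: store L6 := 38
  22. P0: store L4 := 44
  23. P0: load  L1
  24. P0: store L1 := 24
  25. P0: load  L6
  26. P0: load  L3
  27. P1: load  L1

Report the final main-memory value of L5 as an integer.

memory[L5] = 30

[1] P0: load  L0 | P0:E(0), P1:I | bus: BusRd
[2] P1: load  L1 | P0:I, P1:E(40) | bus: BusRd
[3] P0: store L6 := 95 | P0:M(95), P1:I | bus: BusRdX
[4] P1: load  L2 | P0:I, P1:E(60) | bus: BusRd
[5] P1: store L1 := 27 | P0:I, P1:M(27) | bus: none
[6] P1: store L1 := 72 | P0:I, P1:M(72) | bus: none
[7] P1: load  L1 | P0:I, P1:M(72) | bus: none
[8] P1: load  L6 | P0:O(95), P1:S(95) | bus: BusRd
[9] P0: load  L6 | P0:O(95), P1:S(95) | bus: none
[10] P1: store L1 := 39 | P0:I, P1:M(39) | bus: none
[11] P1: store L6 := 18 | P0:I, P1:M(18) | bus: BusUpgr,Flush
[12] P0: load  L6 | P0:S(18), P1:O(18) | bus: BusRd
[13] P1: store L4 := 93 | P0:I, P1:M(93) | bus: BusRdX
[14] P1: store L2 := 98 | P0:I, P1:M(98) | bus: none
[15] P1: load  L6 | P0:S(18), P1:O(18) | bus: none
[16] P0: store L0 := 48 | P0:M(48), P1:I | bus: none
[17] P1: store L6 := 93 | P0:I, P1:M(93) | bus: BusUpgr
[18] P0: load  L1 | P0:S(39), P1:O(39) | bus: BusRd
[19] P0: load  L6 | P0:S(93), P1:O(93) | bus: BusRd
[20] P0: load  L2 | P0:S(98), P1:O(98) | bus: BusRd
[21] P1: store L6 := 38 | P0:I, P1:M(38) | bus: BusUpgr
[22] P0: store L4 := 44 | P0:M(44), P1:I | bus: BusRdX,Flush
[23] P0: load  L1 | P0:S(39), P1:O(39) | bus: none
[24] P0: store L1 := 24 | P0:M(24), P1:I | bus: BusUpgr,Flush
[25] P0: load  L6 | P0:S(38), P1:O(38) | bus: BusRd
[26] P0: load  L3 | P0:E(0), P1:I | bus: BusRd
[27] P1: load  L1 | P0:O(24), P1:S(24) | bus: BusRd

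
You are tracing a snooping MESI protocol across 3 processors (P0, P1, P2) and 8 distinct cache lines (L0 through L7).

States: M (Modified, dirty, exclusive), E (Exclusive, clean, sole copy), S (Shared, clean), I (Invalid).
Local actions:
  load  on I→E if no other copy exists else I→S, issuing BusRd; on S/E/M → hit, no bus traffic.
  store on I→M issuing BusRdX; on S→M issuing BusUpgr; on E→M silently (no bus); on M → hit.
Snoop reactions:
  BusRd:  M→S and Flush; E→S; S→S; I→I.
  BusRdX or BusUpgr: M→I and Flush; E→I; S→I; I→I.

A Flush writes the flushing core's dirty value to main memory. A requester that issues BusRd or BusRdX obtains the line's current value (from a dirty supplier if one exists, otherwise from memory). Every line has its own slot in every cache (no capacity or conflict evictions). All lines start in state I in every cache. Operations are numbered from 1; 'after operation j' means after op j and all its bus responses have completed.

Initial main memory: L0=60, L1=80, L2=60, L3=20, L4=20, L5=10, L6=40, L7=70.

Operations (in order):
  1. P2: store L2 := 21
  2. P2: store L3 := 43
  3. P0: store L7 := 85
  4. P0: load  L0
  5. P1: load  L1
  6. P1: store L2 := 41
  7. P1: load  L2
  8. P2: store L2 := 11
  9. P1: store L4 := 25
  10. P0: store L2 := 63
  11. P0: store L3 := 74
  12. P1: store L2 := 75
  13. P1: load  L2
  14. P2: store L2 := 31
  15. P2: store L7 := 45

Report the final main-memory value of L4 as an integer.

step 1: P2: store L2 := 21  ⟶  IIM  (L2)  txn=BusRdX  M[L2]=60
step 2: P2: store L3 := 43  ⟶  IIM  (L3)  txn=BusRdX  M[L3]=20
step 3: P0: store L7 := 85  ⟶  MII  (L7)  txn=BusRdX  M[L7]=70
step 4: P0: load  L0  ⟶  EII  (L0)  txn=BusRd  M[L0]=60
step 5: P1: load  L1  ⟶  IEI  (L1)  txn=BusRd  M[L1]=80
step 6: P1: store L2 := 41  ⟶  IMI  (L2)  txn=BusRdX+Flush  M[L2]=21
step 7: P1: load  L2  ⟶  IMI  (L2)  txn=∅  M[L2]=21
step 8: P2: store L2 := 11  ⟶  IIM  (L2)  txn=BusRdX+Flush  M[L2]=41
step 9: P1: store L4 := 25  ⟶  IMI  (L4)  txn=BusRdX  M[L4]=20
step 10: P0: store L2 := 63  ⟶  MII  (L2)  txn=BusRdX+Flush  M[L2]=11
step 11: P0: store L3 := 74  ⟶  MII  (L3)  txn=BusRdX+Flush  M[L3]=43
step 12: P1: store L2 := 75  ⟶  IMI  (L2)  txn=BusRdX+Flush  M[L2]=63
step 13: P1: load  L2  ⟶  IMI  (L2)  txn=∅  M[L2]=63
step 14: P2: store L2 := 31  ⟶  IIM  (L2)  txn=BusRdX+Flush  M[L2]=75
step 15: P2: store L7 := 45  ⟶  IIM  (L7)  txn=BusRdX+Flush  M[L7]=85

memory[L4] = 20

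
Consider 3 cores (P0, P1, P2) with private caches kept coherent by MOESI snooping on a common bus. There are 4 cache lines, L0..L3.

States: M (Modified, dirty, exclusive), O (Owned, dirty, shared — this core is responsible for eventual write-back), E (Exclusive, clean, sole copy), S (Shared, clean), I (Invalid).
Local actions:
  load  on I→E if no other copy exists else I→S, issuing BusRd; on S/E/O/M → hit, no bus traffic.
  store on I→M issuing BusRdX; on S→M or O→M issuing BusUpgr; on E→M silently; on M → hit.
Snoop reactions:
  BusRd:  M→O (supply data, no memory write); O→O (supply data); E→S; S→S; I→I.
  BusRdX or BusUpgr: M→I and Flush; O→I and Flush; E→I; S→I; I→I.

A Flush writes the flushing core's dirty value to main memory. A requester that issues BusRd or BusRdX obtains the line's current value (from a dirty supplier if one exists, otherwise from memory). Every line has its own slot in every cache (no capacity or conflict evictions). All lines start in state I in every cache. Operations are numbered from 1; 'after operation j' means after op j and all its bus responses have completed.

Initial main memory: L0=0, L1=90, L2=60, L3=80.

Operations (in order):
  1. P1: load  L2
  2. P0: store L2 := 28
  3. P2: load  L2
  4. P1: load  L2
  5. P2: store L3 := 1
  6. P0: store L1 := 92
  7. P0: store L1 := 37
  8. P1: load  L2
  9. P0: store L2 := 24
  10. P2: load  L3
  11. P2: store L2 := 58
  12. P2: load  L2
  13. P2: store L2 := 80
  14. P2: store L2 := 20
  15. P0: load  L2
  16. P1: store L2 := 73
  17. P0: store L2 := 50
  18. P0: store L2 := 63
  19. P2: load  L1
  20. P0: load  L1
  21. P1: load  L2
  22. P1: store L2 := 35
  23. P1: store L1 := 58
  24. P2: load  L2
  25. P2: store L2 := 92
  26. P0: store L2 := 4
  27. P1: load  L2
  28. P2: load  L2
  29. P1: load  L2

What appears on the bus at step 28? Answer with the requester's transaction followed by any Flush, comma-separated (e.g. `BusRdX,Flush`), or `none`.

bus = BusRd

1. P1: load  L2  bus=[BusRd]  L2: P0=I P1=E P2=I  mem[L2]=60
2. P0: store L2 := 28  bus=[BusRdX]  L2: P0=M P1=I P2=I  mem[L2]=60
3. P2: load  L2  bus=[BusRd]  L2: P0=O P1=I P2=S  mem[L2]=60
4. P1: load  L2  bus=[BusRd]  L2: P0=O P1=S P2=S  mem[L2]=60
5. P2: store L3 := 1  bus=[BusRdX]  L3: P0=I P1=I P2=M  mem[L3]=80
6. P0: store L1 := 92  bus=[BusRdX]  L1: P0=M P1=I P2=I  mem[L1]=90
7. P0: store L1 := 37  bus=[-]  L1: P0=M P1=I P2=I  mem[L1]=90
8. P1: load  L2  bus=[-]  L2: P0=O P1=S P2=S  mem[L2]=60
9. P0: store L2 := 24  bus=[BusUpgr]  L2: P0=M P1=I P2=I  mem[L2]=60
10. P2: load  L3  bus=[-]  L3: P0=I P1=I P2=M  mem[L3]=80
11. P2: store L2 := 58  bus=[BusRdX,Flush]  L2: P0=I P1=I P2=M  mem[L2]=24
12. P2: load  L2  bus=[-]  L2: P0=I P1=I P2=M  mem[L2]=24
13. P2: store L2 := 80  bus=[-]  L2: P0=I P1=I P2=M  mem[L2]=24
14. P2: store L2 := 20  bus=[-]  L2: P0=I P1=I P2=M  mem[L2]=24
15. P0: load  L2  bus=[BusRd]  L2: P0=S P1=I P2=O  mem[L2]=24
16. P1: store L2 := 73  bus=[BusRdX,Flush]  L2: P0=I P1=M P2=I  mem[L2]=20
17. P0: store L2 := 50  bus=[BusRdX,Flush]  L2: P0=M P1=I P2=I  mem[L2]=73
18. P0: store L2 := 63  bus=[-]  L2: P0=M P1=I P2=I  mem[L2]=73
19. P2: load  L1  bus=[BusRd]  L1: P0=O P1=I P2=S  mem[L1]=90
20. P0: load  L1  bus=[-]  L1: P0=O P1=I P2=S  mem[L1]=90
21. P1: load  L2  bus=[BusRd]  L2: P0=O P1=S P2=I  mem[L2]=73
22. P1: store L2 := 35  bus=[BusUpgr,Flush]  L2: P0=I P1=M P2=I  mem[L2]=63
23. P1: store L1 := 58  bus=[BusRdX,Flush]  L1: P0=I P1=M P2=I  mem[L1]=37
24. P2: load  L2  bus=[BusRd]  L2: P0=I P1=O P2=S  mem[L2]=63
25. P2: store L2 := 92  bus=[BusUpgr,Flush]  L2: P0=I P1=I P2=M  mem[L2]=35
26. P0: store L2 := 4  bus=[BusRdX,Flush]  L2: P0=M P1=I P2=I  mem[L2]=92
27. P1: load  L2  bus=[BusRd]  L2: P0=O P1=S P2=I  mem[L2]=92
28. P2: load  L2  bus=[BusRd]  L2: P0=O P1=S P2=S  mem[L2]=92
29. P1: load  L2  bus=[-]  L2: P0=O P1=S P2=S  mem[L2]=92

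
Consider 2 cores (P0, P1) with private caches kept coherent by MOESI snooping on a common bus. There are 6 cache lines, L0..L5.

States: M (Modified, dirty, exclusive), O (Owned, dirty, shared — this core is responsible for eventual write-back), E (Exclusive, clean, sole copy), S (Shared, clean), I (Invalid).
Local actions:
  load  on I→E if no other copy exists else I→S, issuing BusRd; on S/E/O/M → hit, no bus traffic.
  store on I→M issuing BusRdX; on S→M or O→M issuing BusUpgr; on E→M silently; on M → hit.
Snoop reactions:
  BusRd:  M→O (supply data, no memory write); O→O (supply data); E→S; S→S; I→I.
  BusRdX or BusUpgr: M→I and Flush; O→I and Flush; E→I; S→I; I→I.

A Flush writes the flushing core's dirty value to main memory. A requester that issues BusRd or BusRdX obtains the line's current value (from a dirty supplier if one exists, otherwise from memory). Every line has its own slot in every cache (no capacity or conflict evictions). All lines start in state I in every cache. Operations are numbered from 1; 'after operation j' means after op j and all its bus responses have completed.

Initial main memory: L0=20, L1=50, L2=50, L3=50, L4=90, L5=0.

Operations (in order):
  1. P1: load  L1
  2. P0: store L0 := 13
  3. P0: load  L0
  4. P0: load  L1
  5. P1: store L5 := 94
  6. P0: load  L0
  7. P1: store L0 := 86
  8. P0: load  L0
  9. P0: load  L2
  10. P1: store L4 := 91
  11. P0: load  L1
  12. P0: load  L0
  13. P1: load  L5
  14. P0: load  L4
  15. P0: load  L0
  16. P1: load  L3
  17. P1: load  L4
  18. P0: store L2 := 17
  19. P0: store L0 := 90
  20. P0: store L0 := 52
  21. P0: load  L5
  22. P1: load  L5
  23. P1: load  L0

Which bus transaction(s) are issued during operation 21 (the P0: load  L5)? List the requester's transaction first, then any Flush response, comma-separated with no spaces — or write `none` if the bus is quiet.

[1] P1: load  L1 | P0:I, P1:E(50) | bus: BusRd
[2] P0: store L0 := 13 | P0:M(13), P1:I | bus: BusRdX
[3] P0: load  L0 | P0:M(13), P1:I | bus: none
[4] P0: load  L1 | P0:S(50), P1:S(50) | bus: BusRd
[5] P1: store L5 := 94 | P0:I, P1:M(94) | bus: BusRdX
[6] P0: load  L0 | P0:M(13), P1:I | bus: none
[7] P1: store L0 := 86 | P0:I, P1:M(86) | bus: BusRdX,Flush
[8] P0: load  L0 | P0:S(86), P1:O(86) | bus: BusRd
[9] P0: load  L2 | P0:E(50), P1:I | bus: BusRd
[10] P1: store L4 := 91 | P0:I, P1:M(91) | bus: BusRdX
[11] P0: load  L1 | P0:S(50), P1:S(50) | bus: none
[12] P0: load  L0 | P0:S(86), P1:O(86) | bus: none
[13] P1: load  L5 | P0:I, P1:M(94) | bus: none
[14] P0: load  L4 | P0:S(91), P1:O(91) | bus: BusRd
[15] P0: load  L0 | P0:S(86), P1:O(86) | bus: none
[16] P1: load  L3 | P0:I, P1:E(50) | bus: BusRd
[17] P1: load  L4 | P0:S(91), P1:O(91) | bus: none
[18] P0: store L2 := 17 | P0:M(17), P1:I | bus: none
[19] P0: store L0 := 90 | P0:M(90), P1:I | bus: BusUpgr,Flush
[20] P0: store L0 := 52 | P0:M(52), P1:I | bus: none
[21] P0: load  L5 | P0:S(94), P1:O(94) | bus: BusRd
[22] P1: load  L5 | P0:S(94), P1:O(94) | bus: none
[23] P1: load  L0 | P0:O(52), P1:S(52) | bus: BusRd

bus = BusRd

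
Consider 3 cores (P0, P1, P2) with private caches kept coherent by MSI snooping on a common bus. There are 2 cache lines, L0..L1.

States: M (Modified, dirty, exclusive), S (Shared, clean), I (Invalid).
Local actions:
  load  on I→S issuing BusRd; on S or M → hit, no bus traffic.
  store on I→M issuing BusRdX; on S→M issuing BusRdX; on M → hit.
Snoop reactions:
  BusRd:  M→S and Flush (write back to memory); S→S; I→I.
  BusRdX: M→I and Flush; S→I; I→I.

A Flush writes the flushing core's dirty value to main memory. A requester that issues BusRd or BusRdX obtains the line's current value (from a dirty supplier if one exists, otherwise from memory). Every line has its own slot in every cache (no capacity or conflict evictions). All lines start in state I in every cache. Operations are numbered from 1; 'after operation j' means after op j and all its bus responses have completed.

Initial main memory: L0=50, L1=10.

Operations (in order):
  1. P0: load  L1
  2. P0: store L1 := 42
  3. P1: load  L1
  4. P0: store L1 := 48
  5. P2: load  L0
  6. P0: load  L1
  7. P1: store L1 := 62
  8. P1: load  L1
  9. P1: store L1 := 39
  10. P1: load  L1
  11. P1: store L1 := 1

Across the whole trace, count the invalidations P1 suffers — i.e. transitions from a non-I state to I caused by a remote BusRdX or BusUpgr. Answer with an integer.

invalidations = 1

[1] P0: load  L1 | P0:S(10), P1:I, P2:I | bus: BusRd
[2] P0: store L1 := 42 | P0:M(42), P1:I, P2:I | bus: BusRdX
[3] P1: load  L1 | P0:S(42), P1:S(42), P2:I | bus: BusRd,Flush
[4] P0: store L1 := 48 | P0:M(48), P1:I, P2:I | bus: BusRdX
[5] P2: load  L0 | P0:I, P1:I, P2:S(50) | bus: BusRd
[6] P0: load  L1 | P0:M(48), P1:I, P2:I | bus: none
[7] P1: store L1 := 62 | P0:I, P1:M(62), P2:I | bus: BusRdX,Flush
[8] P1: load  L1 | P0:I, P1:M(62), P2:I | bus: none
[9] P1: store L1 := 39 | P0:I, P1:M(39), P2:I | bus: none
[10] P1: load  L1 | P0:I, P1:M(39), P2:I | bus: none
[11] P1: store L1 := 1 | P0:I, P1:M(1), P2:I | bus: none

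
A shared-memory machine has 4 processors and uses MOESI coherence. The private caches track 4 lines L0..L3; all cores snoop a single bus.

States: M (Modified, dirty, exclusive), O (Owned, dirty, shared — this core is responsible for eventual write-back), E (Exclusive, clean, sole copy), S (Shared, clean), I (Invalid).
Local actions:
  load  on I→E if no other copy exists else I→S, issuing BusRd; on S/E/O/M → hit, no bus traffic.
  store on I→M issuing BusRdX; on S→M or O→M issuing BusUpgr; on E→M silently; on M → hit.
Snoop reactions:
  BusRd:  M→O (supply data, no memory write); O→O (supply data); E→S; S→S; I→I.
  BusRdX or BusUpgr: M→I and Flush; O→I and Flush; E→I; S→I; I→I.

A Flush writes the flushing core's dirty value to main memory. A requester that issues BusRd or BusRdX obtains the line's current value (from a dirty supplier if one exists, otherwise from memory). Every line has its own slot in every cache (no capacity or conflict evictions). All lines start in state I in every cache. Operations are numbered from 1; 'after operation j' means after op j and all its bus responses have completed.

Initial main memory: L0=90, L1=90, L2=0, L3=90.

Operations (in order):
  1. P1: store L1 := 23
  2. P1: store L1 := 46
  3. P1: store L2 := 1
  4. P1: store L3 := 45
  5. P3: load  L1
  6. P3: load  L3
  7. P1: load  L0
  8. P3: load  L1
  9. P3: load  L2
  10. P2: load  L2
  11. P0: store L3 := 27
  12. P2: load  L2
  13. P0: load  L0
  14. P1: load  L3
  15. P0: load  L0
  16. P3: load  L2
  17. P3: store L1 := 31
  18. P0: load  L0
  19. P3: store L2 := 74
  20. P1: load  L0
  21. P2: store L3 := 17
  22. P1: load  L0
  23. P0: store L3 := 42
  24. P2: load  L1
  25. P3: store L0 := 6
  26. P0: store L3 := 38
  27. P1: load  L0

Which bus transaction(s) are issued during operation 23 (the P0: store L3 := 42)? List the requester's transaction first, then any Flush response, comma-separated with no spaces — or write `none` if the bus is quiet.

bus = BusRdX,Flush

  op1 P1: store L1 := 23 → I/M/I/I on L1; bus BusRdX; mem=90
  op2 P1: store L1 := 46 → I/M/I/I on L1; bus (none); mem=90
  op3 P1: store L2 := 1 → I/M/I/I on L2; bus BusRdX; mem=0
  op4 P1: store L3 := 45 → I/M/I/I on L3; bus BusRdX; mem=90
  op5 P3: load  L1 → I/O/I/S on L1; bus BusRd; mem=90
  op6 P3: load  L3 → I/O/I/S on L3; bus BusRd; mem=90
  op7 P1: load  L0 → I/E/I/I on L0; bus BusRd; mem=90
  op8 P3: load  L1 → I/O/I/S on L1; bus (none); mem=90
  op9 P3: load  L2 → I/O/I/S on L2; bus BusRd; mem=0
  op10 P2: load  L2 → I/O/S/S on L2; bus BusRd; mem=0
  op11 P0: store L3 := 27 → M/I/I/I on L3; bus BusRdX Flush; mem=45
  op12 P2: load  L2 → I/O/S/S on L2; bus (none); mem=0
  op13 P0: load  L0 → S/S/I/I on L0; bus BusRd; mem=90
  op14 P1: load  L3 → O/S/I/I on L3; bus BusRd; mem=45
  op15 P0: load  L0 → S/S/I/I on L0; bus (none); mem=90
  op16 P3: load  L2 → I/O/S/S on L2; bus (none); mem=0
  op17 P3: store L1 := 31 → I/I/I/M on L1; bus BusUpgr Flush; mem=46
  op18 P0: load  L0 → S/S/I/I on L0; bus (none); mem=90
  op19 P3: store L2 := 74 → I/I/I/M on L2; bus BusUpgr Flush; mem=1
  op20 P1: load  L0 → S/S/I/I on L0; bus (none); mem=90
  op21 P2: store L3 := 17 → I/I/M/I on L3; bus BusRdX Flush; mem=27
  op22 P1: load  L0 → S/S/I/I on L0; bus (none); mem=90
  op23 P0: store L3 := 42 → M/I/I/I on L3; bus BusRdX Flush; mem=17
  op24 P2: load  L1 → I/I/S/O on L1; bus BusRd; mem=46
  op25 P3: store L0 := 6 → I/I/I/M on L0; bus BusRdX; mem=90
  op26 P0: store L3 := 38 → M/I/I/I on L3; bus (none); mem=17
  op27 P1: load  L0 → I/S/I/O on L0; bus BusRd; mem=90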